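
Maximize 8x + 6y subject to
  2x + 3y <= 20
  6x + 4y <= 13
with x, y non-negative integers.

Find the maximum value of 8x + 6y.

Relaxing integrality, the LP optimum is 19.50 at (x,y) = (0, 3.25), which is not an integer point.
(x,y)=(0,3): 2·0+3·3=9≤20, 6·0+4·3=12≤13, objective 18.
(x,y)=(0,2): 2·0+3·2=6≤20, 6·0+4·2=8≤13, objective 12.
Maximum is 18 at (x,y)=(0,3).

18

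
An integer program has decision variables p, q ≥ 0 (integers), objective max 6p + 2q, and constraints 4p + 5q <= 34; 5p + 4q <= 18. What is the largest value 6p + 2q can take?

18

Relaxing integrality, the LP optimum is 21.60 at (p,q) = (3.6, 0), which is not an integer point.
(p,q)=(3,0): 4·3+5·0=12≤34, 5·3+4·0=15≤18, objective 18.
(p,q)=(2,1): 4·2+5·1=13≤34, 5·2+4·1=14≤18, objective 14.
(p,q)=(2,0): 4·2+5·0=8≤34, 5·2+4·0=10≤18, objective 12.
The best lattice point is (3,0), giving 18.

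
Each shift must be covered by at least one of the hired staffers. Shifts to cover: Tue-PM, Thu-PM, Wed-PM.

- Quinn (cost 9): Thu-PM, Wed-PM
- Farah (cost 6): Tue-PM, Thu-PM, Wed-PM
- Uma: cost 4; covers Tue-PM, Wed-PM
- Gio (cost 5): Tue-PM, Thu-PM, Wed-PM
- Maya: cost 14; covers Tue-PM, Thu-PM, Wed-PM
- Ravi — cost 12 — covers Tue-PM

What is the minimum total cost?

Gio alone covers Tue-PM, Thu-PM, Wed-PM — every shift.
Total cost: 5.
No cover costs less than 5.

5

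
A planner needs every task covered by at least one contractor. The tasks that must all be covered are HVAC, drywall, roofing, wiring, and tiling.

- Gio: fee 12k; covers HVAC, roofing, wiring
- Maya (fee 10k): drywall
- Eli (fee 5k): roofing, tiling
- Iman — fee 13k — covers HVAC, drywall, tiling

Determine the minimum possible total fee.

25

The greedy cost-per-new-task heuristic would pick Eli, Gio, and Maya for 27, but a cheaper cover exists.
Choose Gio and Iman: together they cover HVAC, drywall, roofing, wiring, tiling — every task.
Total fee: 12 + 13 = 25.
No cover costs less than 25.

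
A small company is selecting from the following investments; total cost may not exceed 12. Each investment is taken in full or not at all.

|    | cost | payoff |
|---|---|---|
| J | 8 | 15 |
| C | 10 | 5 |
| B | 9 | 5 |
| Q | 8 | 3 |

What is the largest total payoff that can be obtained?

Allowing fractional choices, the relaxed optimum would be about 17.2, but investments are indivisible.
B: cost 9 ≤ 12, payoff 5.
J: cost 8 ≤ 12, payoff 15.
C: cost 10 ≤ 12, payoff 5.
Best is J with total payoff 15.

15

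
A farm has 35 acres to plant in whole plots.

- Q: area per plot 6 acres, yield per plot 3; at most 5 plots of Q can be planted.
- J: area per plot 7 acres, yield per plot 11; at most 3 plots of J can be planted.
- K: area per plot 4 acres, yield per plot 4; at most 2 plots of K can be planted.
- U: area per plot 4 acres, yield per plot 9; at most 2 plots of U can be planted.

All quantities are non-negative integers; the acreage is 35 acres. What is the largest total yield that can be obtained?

55

This is a bounded integer knapsack.
U has the best ratio (9/4); taking only U gives at most 2×9 = 18 (stopped by the supply cap of 2).
Mixing does better — 3×J, 1×K, and 2×U: area 33 ≤ 35, yield 3·11 + 1·4 + 2·9 = 55.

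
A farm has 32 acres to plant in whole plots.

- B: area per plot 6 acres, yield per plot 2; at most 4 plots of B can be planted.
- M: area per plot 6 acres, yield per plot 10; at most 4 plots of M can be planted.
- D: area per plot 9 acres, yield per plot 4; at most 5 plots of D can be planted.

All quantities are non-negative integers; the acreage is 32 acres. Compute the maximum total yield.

42

Take 1×B and 4×M: area 30 ≤ 32, yield 1·2 + 4·10 = 42.
M has the best ratio (10/6) and is taken to its limit of 4; remaining capacity is filled optimally with the others.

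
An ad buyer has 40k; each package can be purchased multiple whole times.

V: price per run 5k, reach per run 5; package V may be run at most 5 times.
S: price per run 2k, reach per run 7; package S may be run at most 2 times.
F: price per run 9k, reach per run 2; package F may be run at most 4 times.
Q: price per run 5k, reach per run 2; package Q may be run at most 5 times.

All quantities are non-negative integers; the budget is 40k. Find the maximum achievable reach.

This is a bounded integer knapsack.
S has the best ratio (7/2); taking only S gives at most 2×7 = 14 (stopped by the supply cap of 2).
Mixing does better — 5×V, 2×S, and 2×Q: price 39 ≤ 40, reach 5·5 + 2·7 + 2·2 = 43.

43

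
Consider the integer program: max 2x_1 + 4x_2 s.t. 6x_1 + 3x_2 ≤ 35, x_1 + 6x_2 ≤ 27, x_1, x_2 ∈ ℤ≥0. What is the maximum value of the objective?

22

Relaxing integrality, the LP optimum is 23.21 at (x_1,x_2) = (3.91, 3.85), which is not an integer point.
(x_1,x_2)=(3,4): 6·3+3·4=30≤35, 1·3+6·4=27≤27, objective 22.
(x_1,x_2)=(2,4): 6·2+3·4=24≤35, 1·2+6·4=26≤27, objective 20.
(x_1,x_2)=(4,3): 6·4+3·3=33≤35, 1·4+6·3=22≤27, objective 20.
No feasible integer point exceeds 22.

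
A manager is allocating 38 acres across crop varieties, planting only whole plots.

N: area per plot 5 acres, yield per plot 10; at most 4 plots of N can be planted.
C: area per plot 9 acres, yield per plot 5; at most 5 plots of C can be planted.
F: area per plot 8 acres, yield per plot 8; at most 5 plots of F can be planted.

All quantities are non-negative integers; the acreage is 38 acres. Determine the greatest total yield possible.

Take 4×N and 2×F: area 36 ≤ 38, yield 4·10 + 2·8 = 56.
N has the best ratio (10/5) and is taken to its limit of 4; remaining capacity is filled optimally with the others.

56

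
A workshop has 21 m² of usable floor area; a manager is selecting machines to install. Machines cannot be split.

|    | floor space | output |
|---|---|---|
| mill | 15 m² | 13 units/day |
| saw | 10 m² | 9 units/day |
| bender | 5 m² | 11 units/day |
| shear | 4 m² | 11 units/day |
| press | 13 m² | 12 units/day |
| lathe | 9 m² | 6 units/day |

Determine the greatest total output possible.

31

Take saw, bender, and shear: floor space 10 + 5 + 4 = 19 ≤ 21, output 9 + 11 + 11 = 31.
No other feasible combination does better.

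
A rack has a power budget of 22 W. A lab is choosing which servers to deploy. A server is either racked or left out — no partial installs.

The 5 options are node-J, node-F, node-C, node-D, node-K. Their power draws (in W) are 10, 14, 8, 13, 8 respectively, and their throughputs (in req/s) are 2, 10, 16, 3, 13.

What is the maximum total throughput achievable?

This is a 0-1 knapsack instance.
node-F + node-K: power draw 14 + 8 = 22 ≤ 22, throughput 10 + 13 = 23.
node-C + node-K: power draw 8 + 8 = 16 ≤ 22, throughput 16 + 13 = 29.
node-F + node-C: power draw 14 + 8 = 22 ≤ 22, throughput 10 + 16 = 26.
Best is node-C and node-K with total throughput 29.

29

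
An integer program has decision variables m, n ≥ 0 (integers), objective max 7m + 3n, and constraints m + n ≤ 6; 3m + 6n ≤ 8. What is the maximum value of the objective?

The continuous relaxation peaks at (2.67, 0) with value 18.67; rounding to a feasible lattice point costs some objective.
(m,n)=(2,0) is feasible, giving 14.
(m,n)=(1,0) is feasible, giving 7.
No feasible integer point exceeds 14.

14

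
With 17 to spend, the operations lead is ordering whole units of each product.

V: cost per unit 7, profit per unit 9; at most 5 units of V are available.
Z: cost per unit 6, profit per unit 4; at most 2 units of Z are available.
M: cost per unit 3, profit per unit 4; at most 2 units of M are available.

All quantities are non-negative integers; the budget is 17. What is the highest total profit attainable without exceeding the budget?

M has the best ratio (4/3); taking only M gives at most 2×4 = 8 (stopped by the supply cap of 2).
Mixing does better — 2×V and 1×M: cost 17 ≤ 17, profit 2·9 + 1·4 = 22.

22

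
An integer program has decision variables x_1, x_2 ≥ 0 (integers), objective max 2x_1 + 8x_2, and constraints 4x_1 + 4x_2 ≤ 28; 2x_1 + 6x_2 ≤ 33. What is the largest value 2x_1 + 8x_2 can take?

(x_1,x_2)=(1,5): 4·1+4·5=24≤28, 2·1+6·5=32≤33, objective 42.
(x_1,x_2)=(0,5): 4·0+4·5=20≤28, 2·0+6·5=30≤33, objective 40.
(x_1,x_2)=(2,4): 4·2+4·4=24≤28, 2·2+6·4=28≤33, objective 36.
(x_1,x_2)=(1,4): 4·1+4·4=20≤28, 2·1+6·4=26≤33, objective 34.
Maximum is 42 at (x_1,x_2)=(1,5).

42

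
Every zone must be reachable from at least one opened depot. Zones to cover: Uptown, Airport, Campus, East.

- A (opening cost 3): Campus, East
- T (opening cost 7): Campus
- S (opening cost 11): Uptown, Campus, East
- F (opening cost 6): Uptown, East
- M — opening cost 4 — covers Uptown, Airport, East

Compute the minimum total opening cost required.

Choose A and M: together they cover Uptown, Airport, Campus, East — every zone.
Total opening cost: 3 + 4 = 7.

7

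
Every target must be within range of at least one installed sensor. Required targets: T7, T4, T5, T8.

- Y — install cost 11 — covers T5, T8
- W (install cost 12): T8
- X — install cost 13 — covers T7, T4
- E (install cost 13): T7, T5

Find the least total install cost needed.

24

Choose Y and X: together they cover T7, T4, T5, T8 — every target.
Total install cost: 11 + 13 = 24.
No cover costs less than 24.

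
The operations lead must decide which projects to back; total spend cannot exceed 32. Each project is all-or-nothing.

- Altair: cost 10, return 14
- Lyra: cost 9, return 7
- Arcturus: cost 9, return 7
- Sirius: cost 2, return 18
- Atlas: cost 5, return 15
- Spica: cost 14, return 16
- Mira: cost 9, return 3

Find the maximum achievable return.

63

Take Altair, Sirius, Atlas, and Spica: cost 10 + 2 + 5 + 14 = 31 ≤ 32, return 14 + 18 + 15 + 16 = 63.
No other feasible combination does better.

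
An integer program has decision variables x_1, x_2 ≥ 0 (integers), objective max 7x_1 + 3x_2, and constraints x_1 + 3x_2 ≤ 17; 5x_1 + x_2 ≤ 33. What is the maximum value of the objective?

Relaxing integrality, the LP optimum is 52.14 at (x_1,x_2) = (5.86, 3.71), which is not an integer point.
(x_1,x_2)=(6,3): 1·6+3·3=15≤17, 5·6+1·3=33≤33, objective 51.
(x_1,x_2)=(6,2): 1·6+3·2=12≤17, 5·6+1·2=32≤33, objective 48.
The best lattice point is (6,3), giving 51.

51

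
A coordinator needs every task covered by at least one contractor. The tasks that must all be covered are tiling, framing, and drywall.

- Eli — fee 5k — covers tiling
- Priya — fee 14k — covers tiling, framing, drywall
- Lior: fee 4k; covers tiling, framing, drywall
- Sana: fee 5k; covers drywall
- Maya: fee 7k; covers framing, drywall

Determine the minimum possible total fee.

Lior alone covers tiling, framing, drywall — every task.
Total fee: 4.
No cover costs less than 4.

4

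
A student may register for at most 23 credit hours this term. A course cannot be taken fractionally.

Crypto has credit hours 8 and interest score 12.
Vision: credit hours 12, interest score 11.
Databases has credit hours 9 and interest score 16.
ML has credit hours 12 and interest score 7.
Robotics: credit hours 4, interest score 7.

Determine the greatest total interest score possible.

This is an integer program with binary decision variables.
Crypto + Databases: credit hours 8 + 9 = 17 ≤ 23, interest score 12 + 16 = 28.
Crypto + Databases + Robotics: credit hours 8 + 9 + 4 = 21 ≤ 23, interest score 12 + 16 + 7 = 35.
Vision + Databases: credit hours 12 + 9 = 21 ≤ 23, interest score 11 + 16 = 27.
Best is Crypto, Databases, and Robotics with total interest score 35.

35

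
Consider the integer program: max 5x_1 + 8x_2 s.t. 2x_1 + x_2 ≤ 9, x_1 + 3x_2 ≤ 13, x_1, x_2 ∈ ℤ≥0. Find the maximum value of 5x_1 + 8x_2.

39

(x_1,x_2)=(3,3) is feasible, giving 39.
(x_1,x_2)=(1,4) is feasible, giving 37.
(x_1,x_2)=(2,3) is feasible, giving 34.
No feasible integer point exceeds 39.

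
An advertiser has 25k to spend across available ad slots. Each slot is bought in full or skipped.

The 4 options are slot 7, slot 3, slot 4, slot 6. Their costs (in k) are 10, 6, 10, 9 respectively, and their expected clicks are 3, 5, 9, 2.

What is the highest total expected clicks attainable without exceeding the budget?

16

Allowing fractional choices, the relaxed optimum would be about 16.7, but ad slots are indivisible.
slot 3 + slot 4: cost 6 + 10 = 16 ≤ 25, expected clicks 5 + 9 = 14.
slot 3 + slot 4 + slot 6: cost 6 + 10 + 9 = 25 ≤ 25, expected clicks 5 + 9 + 2 = 16.
slot 7 + slot 4: cost 10 + 10 = 20 ≤ 25, expected clicks 3 + 9 = 12.
Best is slot 3, slot 4, and slot 6 with total expected clicks 16.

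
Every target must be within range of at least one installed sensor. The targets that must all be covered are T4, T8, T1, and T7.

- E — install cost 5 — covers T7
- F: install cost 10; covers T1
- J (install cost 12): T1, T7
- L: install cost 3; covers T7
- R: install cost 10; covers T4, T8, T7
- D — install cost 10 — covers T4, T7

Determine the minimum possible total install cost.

20

Choose F and R: together they cover T4, T8, T1, T7 — every target.
Total install cost: 10 + 10 = 20.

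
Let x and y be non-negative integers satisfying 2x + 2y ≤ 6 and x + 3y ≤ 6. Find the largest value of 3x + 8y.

Relaxing integrality, the LP optimum is 16.50 at (x,y) = (1.5, 1.5), which is not an integer point.
(x,y)=(0,2): 2·0+2·2=4≤6, 1·0+3·2=6≤6, objective 16.
(x,y)=(2,1): 2·2+2·1=6≤6, 1·2+3·1=5≤6, objective 14.
(x,y)=(1,1): 2·1+2·1=4≤6, 1·1+3·1=4≤6, objective 11.
(x,y)=(0,1): 2·0+2·1=2≤6, 1·0+3·1=3≤6, objective 8.
The best lattice point is (0,2), giving 16.

16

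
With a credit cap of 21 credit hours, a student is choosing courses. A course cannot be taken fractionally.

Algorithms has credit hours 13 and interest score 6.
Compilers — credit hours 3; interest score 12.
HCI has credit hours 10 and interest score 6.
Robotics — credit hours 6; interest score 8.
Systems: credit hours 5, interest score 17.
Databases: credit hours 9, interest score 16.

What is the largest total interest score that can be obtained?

45

Treat it as a binary knapsack problem.
Robotics + Systems + Databases: credit hours 6 + 5 + 9 = 20 ≤ 21, interest score 8 + 17 + 16 = 41.
Compilers + Robotics + Systems: credit hours 3 + 6 + 5 = 14 ≤ 21, interest score 12 + 8 + 17 = 37.
Compilers + Systems + Databases: credit hours 3 + 5 + 9 = 17 ≤ 21, interest score 12 + 17 + 16 = 45.
Best is Compilers, Systems, and Databases with total interest score 45.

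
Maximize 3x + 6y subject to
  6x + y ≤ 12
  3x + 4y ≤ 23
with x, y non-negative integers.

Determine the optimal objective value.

The continuous relaxation peaks at (0, 5.75) with value 34.50; rounding to a feasible lattice point costs some objective.
(x,y)=(1,5): 6·1+1·5=11≤12, 3·1+4·5=23≤23, objective 33.
(x,y)=(0,5): 6·0+1·5=5≤12, 3·0+4·5=20≤23, objective 30.
(x,y)=(1,4): 6·1+1·4=10≤12, 3·1+4·4=19≤23, objective 27.
(x,y)=(0,4): 6·0+1·4=4≤12, 3·0+4·4=16≤23, objective 24.
Maximum is 33 at (x,y)=(1,5).

33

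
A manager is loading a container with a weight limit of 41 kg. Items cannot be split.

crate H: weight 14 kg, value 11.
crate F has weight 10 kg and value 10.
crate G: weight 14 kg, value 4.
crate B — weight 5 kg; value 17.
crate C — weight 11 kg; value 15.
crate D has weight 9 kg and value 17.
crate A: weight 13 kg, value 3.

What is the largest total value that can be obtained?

This is an integer program with binary decision variables.
crate F + crate B + crate C + crate D: weight 10 + 5 + 11 + 9 = 35 ≤ 41, value 10 + 17 + 15 + 17 = 59.
crate H + crate B + crate C + crate D: weight 14 + 5 + 11 + 9 = 39 ≤ 41, value 11 + 17 + 15 + 17 = 60.
Best is crate H, crate B, crate C, and crate D with total value 60.

60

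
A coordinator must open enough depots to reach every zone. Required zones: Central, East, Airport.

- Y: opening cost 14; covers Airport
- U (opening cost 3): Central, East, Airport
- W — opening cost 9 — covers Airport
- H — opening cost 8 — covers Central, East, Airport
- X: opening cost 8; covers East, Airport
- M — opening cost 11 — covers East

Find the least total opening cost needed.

This is an integer covering problem.
U alone covers Central, East, Airport — every zone.
Total opening cost: 3.
No cover costs less than 3.

3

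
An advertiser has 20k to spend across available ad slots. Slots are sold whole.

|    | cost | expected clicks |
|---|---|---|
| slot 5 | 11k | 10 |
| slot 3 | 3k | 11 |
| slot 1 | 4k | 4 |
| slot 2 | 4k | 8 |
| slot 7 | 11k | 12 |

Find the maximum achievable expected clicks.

Allowing fractional choices, the relaxed optimum would be about 33.0, but ad slots are indivisible.
slot 3 + slot 2 + slot 7: cost 3 + 4 + 11 = 18 ≤ 20, expected clicks 11 + 8 + 12 = 31.
slot 5 + slot 3 + slot 2: cost 11 + 3 + 4 = 18 ≤ 20, expected clicks 10 + 11 + 8 = 29.
slot 3 + slot 1 + slot 7: cost 3 + 4 + 11 = 18 ≤ 20, expected clicks 11 + 4 + 12 = 27.
Best is slot 3, slot 2, and slot 7 with total expected clicks 31.

31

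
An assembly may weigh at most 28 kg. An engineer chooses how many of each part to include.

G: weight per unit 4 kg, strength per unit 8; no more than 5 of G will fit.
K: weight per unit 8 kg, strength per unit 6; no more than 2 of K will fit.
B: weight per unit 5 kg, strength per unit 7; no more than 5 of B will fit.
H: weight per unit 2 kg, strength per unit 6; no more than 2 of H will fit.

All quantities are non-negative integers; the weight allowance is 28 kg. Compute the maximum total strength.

53

H has the best ratio (6/2); taking only H gives at most 2×6 = 12 (stopped by the supply cap of 2).
Mixing does better — 5×G, 1×B, and 1×H: weight 27 ≤ 28, strength 5·8 + 1·7 + 1·6 = 53.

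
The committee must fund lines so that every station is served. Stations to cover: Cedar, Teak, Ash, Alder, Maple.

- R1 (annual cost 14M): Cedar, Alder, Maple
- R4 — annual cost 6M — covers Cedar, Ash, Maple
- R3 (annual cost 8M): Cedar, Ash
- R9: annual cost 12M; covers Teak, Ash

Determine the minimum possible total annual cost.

The greedy cost-per-new-station heuristic would pick R4, R9, and R1 for 32, but a cheaper cover exists.
Choose R1 and R9: together they cover Cedar, Teak, Ash, Alder, Maple — every station.
Total annual cost: 14 + 12 = 26.
No cover costs less than 26.

26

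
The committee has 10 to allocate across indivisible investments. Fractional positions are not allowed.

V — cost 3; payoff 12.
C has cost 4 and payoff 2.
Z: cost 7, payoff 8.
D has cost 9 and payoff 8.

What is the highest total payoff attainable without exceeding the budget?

V: cost 3 ≤ 10, payoff 12.
V + C: cost 3 + 4 = 7 ≤ 10, payoff 12 + 2 = 14.
V + Z: cost 3 + 7 = 10 ≤ 10, payoff 12 + 8 = 20.
Best is V and Z with total payoff 20.

20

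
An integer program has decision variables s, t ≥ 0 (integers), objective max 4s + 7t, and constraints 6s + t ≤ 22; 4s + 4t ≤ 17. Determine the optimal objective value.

(s,t)=(0,4) is feasible, giving 28.
(s,t)=(1,3) is feasible, giving 25.
(s,t)=(0,3) is feasible, giving 21.
The best lattice point is (0,4), giving 28.

28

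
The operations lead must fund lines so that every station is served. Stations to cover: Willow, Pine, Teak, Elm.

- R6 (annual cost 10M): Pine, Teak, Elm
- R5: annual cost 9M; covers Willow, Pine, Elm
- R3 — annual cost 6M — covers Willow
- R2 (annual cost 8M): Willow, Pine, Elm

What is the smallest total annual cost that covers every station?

The greedy cost-per-new-station heuristic would pick R2 and R6 for 18, but a cheaper cover exists.
Choose R6 and R3: together they cover Willow, Pine, Teak, Elm — every station.
Total annual cost: 10 + 6 = 16.
No cover costs less than 16.

16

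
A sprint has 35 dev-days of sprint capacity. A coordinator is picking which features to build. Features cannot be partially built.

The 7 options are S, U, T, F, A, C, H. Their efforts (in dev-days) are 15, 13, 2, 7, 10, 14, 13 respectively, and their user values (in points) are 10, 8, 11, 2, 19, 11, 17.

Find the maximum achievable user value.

This is an integer program with binary decision variables.
T + F + A + H: effort 2 + 7 + 10 + 13 = 32 ≤ 35, user value 11 + 2 + 19 + 17 = 49.
T + F + A + C: effort 2 + 7 + 10 + 14 = 33 ≤ 35, user value 11 + 2 + 19 + 11 = 43.
T + A + H: effort 2 + 10 + 13 = 25 ≤ 35, user value 11 + 19 + 17 = 47.
Best is T, F, A, and H with total user value 49.

49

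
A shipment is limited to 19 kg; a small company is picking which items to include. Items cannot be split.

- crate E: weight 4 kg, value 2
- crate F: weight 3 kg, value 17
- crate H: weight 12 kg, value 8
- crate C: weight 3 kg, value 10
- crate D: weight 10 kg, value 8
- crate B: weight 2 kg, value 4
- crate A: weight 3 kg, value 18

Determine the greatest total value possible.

53

Take crate F, crate C, crate D, and crate A: weight 3 + 3 + 10 + 3 = 19 ≤ 19, value 17 + 10 + 8 + 18 = 53.
No other feasible combination does better.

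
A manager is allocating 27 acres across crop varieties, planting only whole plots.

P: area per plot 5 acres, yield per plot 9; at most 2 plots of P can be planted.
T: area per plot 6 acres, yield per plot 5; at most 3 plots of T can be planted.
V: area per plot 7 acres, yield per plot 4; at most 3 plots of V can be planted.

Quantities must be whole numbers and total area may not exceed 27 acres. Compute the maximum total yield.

2×P and 2×T: area 22 ≤ 27, yield 2·9 + 2·5 = 28.
2×P, 1×T, and 1×V: area 23 ≤ 27, yield 2·9 + 1·5 + 1·4 = 27.
Best is 28.

28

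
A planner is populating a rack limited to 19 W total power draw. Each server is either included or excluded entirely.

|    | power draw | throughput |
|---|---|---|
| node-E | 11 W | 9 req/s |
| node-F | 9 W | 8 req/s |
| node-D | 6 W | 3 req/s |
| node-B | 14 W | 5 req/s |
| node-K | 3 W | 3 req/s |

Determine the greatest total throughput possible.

Allowing fractional choices, the relaxed optimum would be about 16.7, but servers are indivisible.
node-E + node-K: power draw 11 + 3 = 14 ≤ 19, throughput 9 + 3 = 12.
node-F + node-D + node-K: power draw 9 + 6 + 3 = 18 ≤ 19, throughput 8 + 3 + 3 = 14.
Best is node-F, node-D, and node-K with total throughput 14.

14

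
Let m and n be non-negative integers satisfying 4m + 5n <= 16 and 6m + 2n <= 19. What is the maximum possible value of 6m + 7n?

(m,n)=(0,3): 4·0+5·3=15≤16, 6·0+2·3=6≤19, objective 21.
(m,n)=(1,2): 4·1+5·2=14≤16, 6·1+2·2=10≤19, objective 20.
Maximum is 21 at (m,n)=(0,3).

21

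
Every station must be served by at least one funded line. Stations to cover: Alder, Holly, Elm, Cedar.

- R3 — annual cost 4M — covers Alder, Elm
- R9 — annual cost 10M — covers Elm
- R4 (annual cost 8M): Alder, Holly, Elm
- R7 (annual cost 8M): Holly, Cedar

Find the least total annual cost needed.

This is an integer covering problem.
Choose R3 and R7: together they cover Alder, Holly, Elm, Cedar — every station.
Total annual cost: 4 + 8 = 12.
No cover costs less than 12.

12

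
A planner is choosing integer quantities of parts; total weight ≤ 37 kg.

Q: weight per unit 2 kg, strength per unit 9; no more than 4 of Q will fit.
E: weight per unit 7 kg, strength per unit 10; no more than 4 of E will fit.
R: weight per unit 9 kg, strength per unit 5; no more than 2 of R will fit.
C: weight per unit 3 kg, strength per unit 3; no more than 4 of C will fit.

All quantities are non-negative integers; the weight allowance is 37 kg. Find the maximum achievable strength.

76

Q has the best ratio (9/2); taking only Q gives at most 4×9 = 36 (stopped by the supply cap of 4).
Mixing does better — 4×Q and 4×E: weight 36 ≤ 37, strength 4·9 + 4·10 = 76.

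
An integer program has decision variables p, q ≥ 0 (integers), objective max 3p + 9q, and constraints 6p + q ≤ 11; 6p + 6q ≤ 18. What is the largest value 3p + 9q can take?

27

(p,q)=(0,3) is feasible, giving 27.
(p,q)=(1,2) is feasible, giving 21.
No feasible integer point exceeds 27.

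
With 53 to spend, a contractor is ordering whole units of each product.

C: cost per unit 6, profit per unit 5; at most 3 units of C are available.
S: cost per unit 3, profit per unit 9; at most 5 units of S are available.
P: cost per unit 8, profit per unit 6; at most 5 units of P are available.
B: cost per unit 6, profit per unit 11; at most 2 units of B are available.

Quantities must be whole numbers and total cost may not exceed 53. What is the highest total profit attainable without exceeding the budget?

S has the best ratio (9/3); taking only S gives at most 5×9 = 45 (stopped by the supply cap of 5).
Mixing does better — 3×C, 5×S, 1×P, and 2×B: cost 53 ≤ 53, profit 3·5 + 5·9 + 1·6 + 2·11 = 88.

88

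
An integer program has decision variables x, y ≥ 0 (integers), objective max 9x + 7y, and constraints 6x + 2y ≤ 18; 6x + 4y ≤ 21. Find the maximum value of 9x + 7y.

35

The continuous relaxation peaks at (0, 5.25) with value 36.75; rounding to a feasible lattice point costs some objective.
(x,y)=(0,5): 6·0+2·5=10≤18, 6·0+4·5=20≤21, objective 35.
(x,y)=(0,4): 6·0+2·4=8≤18, 6·0+4·4=16≤21, objective 28.
Maximum is 35 at (x,y)=(0,5).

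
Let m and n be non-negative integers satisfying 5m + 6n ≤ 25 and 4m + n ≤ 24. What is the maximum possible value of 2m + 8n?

Relaxing integrality, the LP optimum is 33.33 at (m,n) = (0, 4.17), which is not an integer point.
(m,n)=(0,4): 5·0+6·4=24≤25, 4·0+1·4=4≤24, objective 32.
(m,n)=(1,3): 5·1+6·3=23≤25, 4·1+1·3=7≤24, objective 26.
(m,n)=(0,3): 5·0+6·3=18≤25, 4·0+1·3=3≤24, objective 24.
The best lattice point is (0,4), giving 32.

32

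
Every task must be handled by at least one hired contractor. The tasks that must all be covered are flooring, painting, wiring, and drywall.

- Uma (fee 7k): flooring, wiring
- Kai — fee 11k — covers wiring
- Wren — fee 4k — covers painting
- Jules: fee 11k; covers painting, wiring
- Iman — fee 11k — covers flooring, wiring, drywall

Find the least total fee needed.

The greedy cost-per-new-task heuristic would pick Uma, Wren, and Iman for 22, but a cheaper cover exists.
Choose Wren and Iman: together they cover flooring, painting, wiring, drywall — every task.
Total fee: 4 + 11 = 15.
No cover costs less than 15.

15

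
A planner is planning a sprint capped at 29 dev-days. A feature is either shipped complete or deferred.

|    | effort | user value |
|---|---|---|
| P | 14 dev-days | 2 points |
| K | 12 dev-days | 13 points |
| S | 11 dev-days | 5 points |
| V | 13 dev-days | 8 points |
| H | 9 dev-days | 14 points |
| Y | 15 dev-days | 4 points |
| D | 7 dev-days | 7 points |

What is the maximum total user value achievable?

V + H + D: effort 13 + 9 + 7 = 29 ≤ 29, user value 8 + 14 + 7 = 29.
K + H + D: effort 12 + 9 + 7 = 28 ≤ 29, user value 13 + 14 + 7 = 34.
K + H: effort 12 + 9 = 21 ≤ 29, user value 13 + 14 = 27.
Best is K, H, and D with total user value 34.

34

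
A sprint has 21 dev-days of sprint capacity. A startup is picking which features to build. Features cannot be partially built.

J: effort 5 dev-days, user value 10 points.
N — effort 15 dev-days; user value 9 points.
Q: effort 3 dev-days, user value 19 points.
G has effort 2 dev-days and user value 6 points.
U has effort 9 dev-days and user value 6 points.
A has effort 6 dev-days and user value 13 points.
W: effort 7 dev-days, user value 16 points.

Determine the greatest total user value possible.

Allowing fractional choices, the relaxed optimum would be about 60.0, but features are indivisible.
Q + G + A + W: effort 3 + 2 + 6 + 7 = 18 ≤ 21, user value 19 + 6 + 13 + 16 = 54.
J + Q + A + W: effort 5 + 3 + 6 + 7 = 21 ≤ 21, user value 10 + 19 + 13 + 16 = 58.
Best is J, Q, A, and W with total user value 58.

58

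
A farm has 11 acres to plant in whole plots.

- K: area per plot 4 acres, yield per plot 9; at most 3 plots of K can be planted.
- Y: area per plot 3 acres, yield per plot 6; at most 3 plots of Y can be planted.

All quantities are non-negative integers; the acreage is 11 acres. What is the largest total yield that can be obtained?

24

2×K and 1×Y: area 11 ≤ 11, yield 2·9 + 1·6 = 24.
1×K and 2×Y: area 10 ≤ 11, yield 1·9 + 2·6 = 21.
Best is 24.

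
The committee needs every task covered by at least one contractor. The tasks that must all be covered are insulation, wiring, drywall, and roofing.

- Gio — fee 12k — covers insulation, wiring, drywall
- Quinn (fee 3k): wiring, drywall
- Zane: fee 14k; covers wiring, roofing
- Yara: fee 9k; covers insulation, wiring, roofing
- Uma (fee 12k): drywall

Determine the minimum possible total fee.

Choose Quinn and Yara: together they cover insulation, wiring, drywall, roofing — every task.
Total fee: 3 + 9 = 12.
No cover costs less than 12.

12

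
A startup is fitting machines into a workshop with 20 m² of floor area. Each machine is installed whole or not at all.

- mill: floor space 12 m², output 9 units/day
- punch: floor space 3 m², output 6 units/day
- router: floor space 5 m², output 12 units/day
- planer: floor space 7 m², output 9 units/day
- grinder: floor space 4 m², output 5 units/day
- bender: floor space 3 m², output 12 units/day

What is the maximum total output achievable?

39

This is an integer program with binary decision variables.
Take punch, router, planer, and bender: floor space 3 + 5 + 7 + 3 = 18 ≤ 20, output 6 + 12 + 9 + 12 = 39.
No other feasible combination does better.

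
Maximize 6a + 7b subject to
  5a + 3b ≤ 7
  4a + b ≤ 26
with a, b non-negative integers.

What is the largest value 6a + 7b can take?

14

Relaxing integrality, the LP optimum is 16.33 at (a,b) = (0, 2.33), which is not an integer point.
(a,b)=(0,2): 5·0+3·2=6≤7, 4·0+1·2=2≤26, objective 14.
(a,b)=(0,1): 5·0+3·1=3≤7, 4·0+1·1=1≤26, objective 7.
No feasible integer point exceeds 14.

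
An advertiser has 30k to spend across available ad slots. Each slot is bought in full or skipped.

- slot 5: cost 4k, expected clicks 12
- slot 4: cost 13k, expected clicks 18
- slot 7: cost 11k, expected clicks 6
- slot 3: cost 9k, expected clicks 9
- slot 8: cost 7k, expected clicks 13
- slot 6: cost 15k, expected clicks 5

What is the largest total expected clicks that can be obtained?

43

slot 4 + slot 3 + slot 8: cost 13 + 9 + 7 = 29 ≤ 30, expected clicks 18 + 9 + 13 = 40.
slot 5 + slot 4 + slot 8: cost 4 + 13 + 7 = 24 ≤ 30, expected clicks 12 + 18 + 13 = 43.
slot 5 + slot 4 + slot 3: cost 4 + 13 + 9 = 26 ≤ 30, expected clicks 12 + 18 + 9 = 39.
Best is slot 5, slot 4, and slot 8 with total expected clicks 43.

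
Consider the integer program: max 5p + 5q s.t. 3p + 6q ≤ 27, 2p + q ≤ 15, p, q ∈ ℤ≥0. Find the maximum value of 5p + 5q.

40

(p,q)=(7,1): 3·7+6·1=27≤27, 2·7+1·1=15≤15, objective 40.
(p,q)=(6,1): 3·6+6·1=24≤27, 2·6+1·1=13≤15, objective 35.
No feasible integer point exceeds 40.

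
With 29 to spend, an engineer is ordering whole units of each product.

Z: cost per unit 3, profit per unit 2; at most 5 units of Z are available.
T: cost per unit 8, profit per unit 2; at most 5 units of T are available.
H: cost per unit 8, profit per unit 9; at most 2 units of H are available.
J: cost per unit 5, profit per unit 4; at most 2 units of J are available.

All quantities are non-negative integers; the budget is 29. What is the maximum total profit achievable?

H has the best ratio (9/8); taking only H gives at most 2×9 = 18 (stopped by the supply cap of 2).
Mixing does better — 1×Z, 2×H, and 2×J: cost 29 ≤ 29, profit 1·2 + 2·9 + 2·4 = 28.

28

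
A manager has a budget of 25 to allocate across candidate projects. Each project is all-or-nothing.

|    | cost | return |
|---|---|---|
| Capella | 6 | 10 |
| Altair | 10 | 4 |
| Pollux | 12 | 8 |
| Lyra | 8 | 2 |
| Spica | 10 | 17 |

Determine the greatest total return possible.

29

Treat it as a binary knapsack problem.
Take Capella, Lyra, and Spica: cost 6 + 8 + 10 = 24 ≤ 25, return 10 + 2 + 17 = 29.
No other feasible combination does better.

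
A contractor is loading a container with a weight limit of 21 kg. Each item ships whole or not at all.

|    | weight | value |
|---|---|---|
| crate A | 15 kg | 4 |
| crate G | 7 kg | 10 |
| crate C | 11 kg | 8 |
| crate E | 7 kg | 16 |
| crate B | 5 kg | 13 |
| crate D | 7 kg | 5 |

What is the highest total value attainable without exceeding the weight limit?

Allowing fractional choices, the relaxed optimum would be about 40.5, but items are indivisible.
crate G + crate E + crate D: weight 7 + 7 + 7 = 21 ≤ 21, value 10 + 16 + 5 = 31.
crate E + crate B + crate D: weight 7 + 5 + 7 = 19 ≤ 21, value 16 + 13 + 5 = 34.
crate G + crate E + crate B: weight 7 + 7 + 5 = 19 ≤ 21, value 10 + 16 + 13 = 39.
Best is crate G, crate E, and crate B with total value 39.

39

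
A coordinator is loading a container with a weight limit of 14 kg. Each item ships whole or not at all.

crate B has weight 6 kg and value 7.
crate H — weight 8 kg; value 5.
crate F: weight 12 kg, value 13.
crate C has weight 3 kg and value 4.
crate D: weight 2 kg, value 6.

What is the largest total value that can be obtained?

19

Take crate F and crate D: weight 12 + 2 = 14 ≤ 14, value 13 + 6 = 19.
No other feasible combination does better.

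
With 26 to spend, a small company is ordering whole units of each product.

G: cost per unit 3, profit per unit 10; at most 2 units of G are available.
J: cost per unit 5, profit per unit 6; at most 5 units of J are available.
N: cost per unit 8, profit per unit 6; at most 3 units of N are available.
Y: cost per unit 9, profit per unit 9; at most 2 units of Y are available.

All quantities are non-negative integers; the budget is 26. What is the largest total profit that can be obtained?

2×G and 4×J: cost 26 ≤ 26, profit 2·10 + 4·6 = 44.
2×G, 2×J, and 1×Y: cost 25 ≤ 26, profit 2·10 + 2·6 + 1·9 = 41.
Best is 44.

44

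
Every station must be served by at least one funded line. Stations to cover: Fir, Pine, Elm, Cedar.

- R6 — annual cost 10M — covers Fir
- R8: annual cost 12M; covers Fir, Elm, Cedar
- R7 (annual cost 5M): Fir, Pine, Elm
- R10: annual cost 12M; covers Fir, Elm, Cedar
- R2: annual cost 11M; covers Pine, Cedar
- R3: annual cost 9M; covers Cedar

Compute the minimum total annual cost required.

14

Choose R7 and R3: together they cover Fir, Pine, Elm, Cedar — every station.
Total annual cost: 5 + 9 = 14.
No cover costs less than 14.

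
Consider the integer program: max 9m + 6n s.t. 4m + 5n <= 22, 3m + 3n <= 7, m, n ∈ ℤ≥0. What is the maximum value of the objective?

18

(m,n)=(2,0): 4·2+5·0=8≤22, 3·2+3·0=6≤7, objective 18.
(m,n)=(1,1): 4·1+5·1=9≤22, 3·1+3·1=6≤7, objective 15.
(m,n)=(1,0): 4·1+5·0=4≤22, 3·1+3·0=3≤7, objective 9.
Maximum is 18 at (m,n)=(2,0).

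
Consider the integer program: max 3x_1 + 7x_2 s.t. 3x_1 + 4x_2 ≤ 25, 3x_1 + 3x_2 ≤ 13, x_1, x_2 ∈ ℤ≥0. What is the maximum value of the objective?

28

Relaxing integrality, the LP optimum is 30.33 at (x_1,x_2) = (0, 4.33), which is not an integer point.
(x_1,x_2)=(0,4) is feasible, giving 28.
(x_1,x_2)=(1,3) is feasible, giving 24.
No feasible integer point exceeds 28.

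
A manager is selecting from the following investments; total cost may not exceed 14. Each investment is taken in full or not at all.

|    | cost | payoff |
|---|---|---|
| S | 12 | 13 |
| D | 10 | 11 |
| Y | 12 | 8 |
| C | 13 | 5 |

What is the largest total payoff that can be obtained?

Allowing fractional choices, the relaxed optimum would be about 15.3, but investments are indivisible.
D: cost 10 ≤ 14, payoff 11.
S: cost 12 ≤ 14, payoff 13.
Best is S with total payoff 13.

13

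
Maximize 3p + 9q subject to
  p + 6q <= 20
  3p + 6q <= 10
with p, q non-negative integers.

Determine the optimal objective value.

12

The continuous relaxation peaks at (0, 1.67) with value 15.00; rounding to a feasible lattice point costs some objective.
(p,q)=(1,1): 1·1+6·1=7≤20, 3·1+6·1=9≤10, objective 12.
(p,q)=(0,1): 1·0+6·1=6≤20, 3·0+6·1=6≤10, objective 9.
No feasible integer point exceeds 12.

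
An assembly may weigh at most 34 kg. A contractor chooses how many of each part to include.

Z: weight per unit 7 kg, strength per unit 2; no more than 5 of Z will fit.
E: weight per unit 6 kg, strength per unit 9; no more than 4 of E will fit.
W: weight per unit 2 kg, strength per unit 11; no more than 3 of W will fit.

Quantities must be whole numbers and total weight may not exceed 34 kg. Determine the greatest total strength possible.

4×E and 3×W: weight 30 ≤ 34, strength 4·9 + 3·11 = 69.
1×Z, 3×E, and 3×W: weight 31 ≤ 34, strength 1·2 + 3·9 + 3·11 = 62.
Best is 69.

69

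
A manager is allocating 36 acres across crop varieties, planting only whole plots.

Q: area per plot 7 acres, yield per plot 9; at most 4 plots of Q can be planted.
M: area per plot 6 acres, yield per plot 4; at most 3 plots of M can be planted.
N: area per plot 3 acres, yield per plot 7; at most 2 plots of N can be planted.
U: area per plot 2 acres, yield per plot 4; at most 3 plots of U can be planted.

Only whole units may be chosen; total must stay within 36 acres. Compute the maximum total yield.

N has the best ratio (7/3); taking only N gives at most 2×7 = 14 (stopped by the supply cap of 2).
Mixing does better — 4×Q, 2×N, and 1×U: area 36 ≤ 36, yield 4·9 + 2·7 + 1·4 = 54.

54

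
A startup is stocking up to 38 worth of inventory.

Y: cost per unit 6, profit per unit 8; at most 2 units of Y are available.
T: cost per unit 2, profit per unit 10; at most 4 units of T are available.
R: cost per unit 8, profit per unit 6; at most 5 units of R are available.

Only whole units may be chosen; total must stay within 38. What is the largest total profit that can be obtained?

68

Take 2×Y, 4×T, and 2×R: cost 36 ≤ 38, profit 2·8 + 4·10 + 2·6 = 68.
T has the best ratio (10/2) and is taken to its limit of 4; remaining capacity is filled optimally with the others.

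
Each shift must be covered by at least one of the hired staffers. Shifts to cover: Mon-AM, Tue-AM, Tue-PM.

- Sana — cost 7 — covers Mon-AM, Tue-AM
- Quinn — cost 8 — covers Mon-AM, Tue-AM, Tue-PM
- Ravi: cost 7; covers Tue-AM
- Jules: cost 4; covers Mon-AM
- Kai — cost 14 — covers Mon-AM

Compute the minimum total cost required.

Quinn alone covers Mon-AM, Tue-AM, Tue-PM — every shift.
Total cost: 8.
No cover costs less than 8.

8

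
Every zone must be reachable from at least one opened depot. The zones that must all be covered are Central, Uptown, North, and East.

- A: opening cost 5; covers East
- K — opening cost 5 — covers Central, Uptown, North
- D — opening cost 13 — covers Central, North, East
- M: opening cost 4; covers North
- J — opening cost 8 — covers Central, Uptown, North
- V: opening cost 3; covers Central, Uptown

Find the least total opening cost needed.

10

The greedy cost-per-new-zone heuristic would pick V, M, and A for 12, but a cheaper cover exists.
Choose A and K: together they cover Central, Uptown, North, East — every zone.
Total opening cost: 5 + 5 = 10.
No cover costs less than 10.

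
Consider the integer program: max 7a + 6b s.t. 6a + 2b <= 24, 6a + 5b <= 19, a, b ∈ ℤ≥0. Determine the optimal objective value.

21

Relaxing integrality, the LP optimum is 22.80 at (a,b) = (0, 3.8), which is not an integer point.
(a,b)=(3,0): 6·3+2·0=18≤24, 6·3+5·0=18≤19, objective 21.
(a,b)=(2,1): 6·2+2·1=14≤24, 6·2+5·1=17≤19, objective 20.
(a,b)=(1,2): 6·1+2·2=10≤24, 6·1+5·2=16≤19, objective 19.
No feasible integer point exceeds 21.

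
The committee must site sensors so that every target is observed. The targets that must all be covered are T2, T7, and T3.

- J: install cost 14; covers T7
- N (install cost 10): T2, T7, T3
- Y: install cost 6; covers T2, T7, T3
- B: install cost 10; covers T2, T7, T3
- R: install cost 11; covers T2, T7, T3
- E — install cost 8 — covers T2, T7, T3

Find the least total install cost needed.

6

Y alone covers T2, T7, T3 — every target.
Total install cost: 6.
No cover costs less than 6.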